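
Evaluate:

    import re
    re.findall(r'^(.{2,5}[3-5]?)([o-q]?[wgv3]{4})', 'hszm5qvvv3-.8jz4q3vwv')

[('hszm5', 'qvvv3')]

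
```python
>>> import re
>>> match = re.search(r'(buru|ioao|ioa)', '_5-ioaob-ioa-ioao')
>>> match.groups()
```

Branches in `(...|...)` are attempted left-to-right; the first branch that allows the whole pattern to succeed is taken.
`search` walks the string left to right and returns the first match it finds.
The match spans [3:7] → 'ioao'.
Captured: group 1 = 'ioao'.

('ioao',)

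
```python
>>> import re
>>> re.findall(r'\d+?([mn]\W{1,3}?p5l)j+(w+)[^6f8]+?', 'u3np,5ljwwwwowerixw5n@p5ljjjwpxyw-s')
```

This matches one or more of a digit (lazy); then one of [mn], then 1 to 3 of a non-word character (lazy), then the literal 'p5l' (captured); then one or more of a literal 'j'; then one or more of a literal 'w' (captured); then one or more of any character except [6f8] (lazy).
2 groups means the one result is a tuple of 2 captured strings — 1 here.

[('n@p5l', 'w')]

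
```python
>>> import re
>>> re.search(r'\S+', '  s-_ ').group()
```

's-_'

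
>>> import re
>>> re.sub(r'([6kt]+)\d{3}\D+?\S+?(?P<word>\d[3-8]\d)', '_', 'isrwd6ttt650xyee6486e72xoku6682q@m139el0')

'isrwd_6e72xoku_el0'

The pattern matches one or more of one of [6kt] (captured); then exactly 3 of a digit; then one or more of a non-digit (lazy), then one or more of a non-whitespace character (lazy); then a digit, then a character in [3-8], then a digit (captured as 'word').
Every occurrence is swapped for '_'.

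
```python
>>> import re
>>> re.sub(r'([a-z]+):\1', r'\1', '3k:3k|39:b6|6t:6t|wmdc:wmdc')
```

'3k:3k|39:b6|6t:6t|wmdc'

`\1` has to match the exact text group 1 already captured.
Matches: at [18:27] → 'wmdc:wmdc'.
`\1` in the replacement pulls in group 1's text for each match.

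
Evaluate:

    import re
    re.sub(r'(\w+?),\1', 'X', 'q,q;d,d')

`\1` has to match the exact text group 1 already captured.
`sub` substitutes 'X' at each match site.

'X;X'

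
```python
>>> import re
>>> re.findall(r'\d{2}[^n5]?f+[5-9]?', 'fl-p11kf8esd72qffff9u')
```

No capturing groups, so `findall` returns the 2 full match strings.

['11kf8', '72qffff9']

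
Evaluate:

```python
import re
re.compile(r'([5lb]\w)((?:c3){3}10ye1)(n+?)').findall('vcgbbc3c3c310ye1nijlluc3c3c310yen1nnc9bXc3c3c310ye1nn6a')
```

[('bb', 'c3c3c310ye1', 'n'), ('bX', 'c3c3c310ye1', 'n')]

Pattern: one of [5lb], then a word character (captured); then the literal 'c3' repeated 3 times, then the literal '10', then the literal 'ye1' (captured); then one or more of a literal 'n' (lazy) (captured).
`findall` packs the 3 group values into a tuple for every match.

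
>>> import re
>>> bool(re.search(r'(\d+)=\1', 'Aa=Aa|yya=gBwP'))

The backreference `\1` re-matches whatever the first group consumed, character for character.
`re.search` tries every starting position until one works.
Here the pattern never matches, so the call returns None, and `bool(None)` is False.

False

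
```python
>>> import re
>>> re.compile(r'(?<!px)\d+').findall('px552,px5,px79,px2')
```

['52', '9']

A negative assertion filters positions out without eating any characters.
No capturing groups, so `findall` returns the 2 full match strings.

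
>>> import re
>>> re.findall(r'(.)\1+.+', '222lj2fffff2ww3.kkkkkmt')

['2']

The backreference `\1` re-matches whatever the first group consumed, character for character.
With a single group, `findall` returns only what that group captured — 1 item.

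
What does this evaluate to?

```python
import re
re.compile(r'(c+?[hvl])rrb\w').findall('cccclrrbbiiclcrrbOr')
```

['ccccl']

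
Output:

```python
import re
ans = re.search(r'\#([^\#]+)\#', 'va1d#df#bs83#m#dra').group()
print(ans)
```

#df#

`re.search` tries every starting position until one works.
The match spans [4:8] → '#df#'.
Captured: group 1 = 'df'.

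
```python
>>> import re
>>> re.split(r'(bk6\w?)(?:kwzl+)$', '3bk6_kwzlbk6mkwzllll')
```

['3bk6_kwzl', 'bk6m', '']

The pattern matches the literal 'bk6', then optionally a word character (captured); then the literal 'kwz', then one or more of a literal 'l' (non-capturing group); then anchored at the end.
Matches to split on: at [9:20] → 'bk6mkwzllll'.
The group in the pattern means `split` returns the separators' captures alongside the pieces.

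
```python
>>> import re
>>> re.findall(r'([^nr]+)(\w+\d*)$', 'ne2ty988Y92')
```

This matches one or more of any character except [nr] (captured); then one or more of a word character, then zero or more of a digit (captured); then anchored at the end.
With 2 capturing groups, `findall` returns a 2-tuple per match.

[('e2ty988Y9', '2')]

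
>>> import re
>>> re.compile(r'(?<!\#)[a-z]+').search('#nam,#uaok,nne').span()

(2, 4)

The negative lookaround is zero-width — it rules out positions where the adjacent text would match, without consuming anything.
The match spans [2:4] → 'am'.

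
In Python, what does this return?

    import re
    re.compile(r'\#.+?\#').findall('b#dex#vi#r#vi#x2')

A `+?`/`*?`/`{m,n}?` starts at its minimum and grows only as far as needed for what follows to match.
Walking the string: at [1:6] → '#dex#'; at [8:11] → '#r#'.
Since nothing is captured, `findall` lists the 2 matched substrings directly.

['#dex#', '#r#']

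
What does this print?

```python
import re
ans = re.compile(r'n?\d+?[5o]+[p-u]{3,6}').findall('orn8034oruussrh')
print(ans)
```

This matches optionally the literal 'n', then one or more of a digit (lazy); then one or more of one of [5o], then 3 to 6 of a character in [p-u].
Walking the string: at [2:14] → 'n8034oruussr'.
With no groups in the pattern, `findall` gives back each whole match — 1 here.

['n8034oruussr']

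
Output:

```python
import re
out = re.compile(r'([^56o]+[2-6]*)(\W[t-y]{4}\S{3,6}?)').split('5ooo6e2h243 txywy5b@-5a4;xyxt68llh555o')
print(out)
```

['5ooo6', 'e2h243', ' txywy5b', '@-5', 'a4', ';xyxt68l', 'lh555o']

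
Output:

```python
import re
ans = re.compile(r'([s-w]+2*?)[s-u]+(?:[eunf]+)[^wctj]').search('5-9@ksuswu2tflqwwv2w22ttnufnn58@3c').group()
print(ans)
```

suswu2tfl

Pattern: one or more of a character in [s-w], then zero or more of the literal '2' (lazy) (captured); then one or more of a character in [s-u]; then one or more of one of [eunf] (non-capturing group); then any character except [wctj].
Unlike `match`, `search` isn't anchored — it looks for the pattern anywhere in the string.
The match spans [5:14] → 'suswu2tfl'.
Captured: group 1 = 'suswu2'.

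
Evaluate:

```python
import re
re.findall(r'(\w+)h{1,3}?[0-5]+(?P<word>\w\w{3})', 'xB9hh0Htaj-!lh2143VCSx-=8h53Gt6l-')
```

[('xB9h', 'Htaj'), ('l', 'VCSx'), ('8', 'Gt6l')]

Pattern: one or more of a word character (captured); then 1 to 3 of a literal 'h' (lazy), then one or more of a character in [0-5]; then a word character, then exactly 3 of a word character (captured as 'word').
Scanning left to right: at [0:10] match 'xB9hh0Htaj', groups = ('xB9h', 'Htaj'); at [12:22] match 'lh2143VCSx', groups = ('l', 'VCSx'); at [24:32] match '8h53Gt6l', groups = ('8', 'Gt6l').
Multiple groups make `findall` return tuples — one 2-tuple for each match.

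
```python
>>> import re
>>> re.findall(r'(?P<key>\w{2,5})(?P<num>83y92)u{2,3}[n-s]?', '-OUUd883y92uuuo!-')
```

[('OUUd8', '83y92')]

This matches 2 to 5 of a word character (captured as 'key'); then the literal '83y', then the literal '92' (captured as 'num'); then 2 to 3 of a literal 'u', then optionally a character in [n-s].
Walking the string: at [1:15] match 'OUUd883y92uuuo', groups = ('OUUd8', '83y92').
`findall` packs the 2 group values into a tuple for every match.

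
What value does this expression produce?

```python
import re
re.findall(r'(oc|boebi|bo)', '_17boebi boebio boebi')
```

`|` is ordered: at each position the engine commits to the first alternative that works.
Walking the string: at [3:8] match 'boebi', group 1 = 'boebi'; at [9:14] match 'boebi', group 1 = 'boebi'; at [16:21] match 'boebi', group 1 = 'boebi'.
One capturing group, so `findall` returns just the captured substring from each match — 3 in all.

['boebi', 'boebi', 'boebi']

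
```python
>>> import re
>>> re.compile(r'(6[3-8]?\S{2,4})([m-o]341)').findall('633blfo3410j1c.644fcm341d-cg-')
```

[('633blf', 'o341'), ('644fc', 'm341')]

Pattern: the literal '6', then optionally a character in [3-8], then 2 to 4 of a non-whitespace character (captured); then a character in [m-o], then the literal '341' (captured).
Matches: at [0:10] match '633blfo341', groups = ('633blf', 'o341'); at [15:24] match '644fcm341', groups = ('644fc', 'm341').
2 groups means each result is a tuple of 2 captured strings — 2 here.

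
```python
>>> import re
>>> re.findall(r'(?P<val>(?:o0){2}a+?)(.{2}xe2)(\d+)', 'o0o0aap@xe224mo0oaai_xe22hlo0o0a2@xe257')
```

[('o0o0aa', 'p@xe2', '24'), ('o0o0a', '2@xe2', '57')]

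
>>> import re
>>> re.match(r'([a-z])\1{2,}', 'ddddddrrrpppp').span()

(0, 6)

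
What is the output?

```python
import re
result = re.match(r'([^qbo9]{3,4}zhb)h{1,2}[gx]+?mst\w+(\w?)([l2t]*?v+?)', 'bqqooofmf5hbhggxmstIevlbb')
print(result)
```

None

The pattern matches 3 to 4 of any character except [qbo9], then the literal 'zhb' (captured); then 1 to 2 of a literal 'h', then one or more of one of [gx] (lazy), then the literal 'mst'; then one or more of a word character; then optionally a word character (captured); then zero or more of one of [l2t] (lazy), then one or more of the literal 'v' (lazy) (captured).
`re.match` won't scan ahead — the pattern has to work from the very first character.
Here the pattern fails at index 0, so the call returns None.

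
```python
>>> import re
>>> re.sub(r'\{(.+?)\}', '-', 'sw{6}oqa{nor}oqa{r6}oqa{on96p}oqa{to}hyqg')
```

'sw-oqa-oqa-oqa-oqa-hyqg'

Lazy quantifiers expand one character at a time until the remainder of the pattern can match.
`sub` substitutes '-' at each match site.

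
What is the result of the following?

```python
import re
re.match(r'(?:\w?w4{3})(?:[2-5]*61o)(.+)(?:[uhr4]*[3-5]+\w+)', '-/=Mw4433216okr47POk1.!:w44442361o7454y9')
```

None

`re.match` only tries the pattern at the start of the string.
Here the pattern fails at index 0, so the call returns None.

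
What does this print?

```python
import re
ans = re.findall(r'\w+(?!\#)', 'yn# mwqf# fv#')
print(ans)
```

`(?!…)`/`(?<!…)` only lets a position through if the neighbouring text does NOT match; no characters are consumed.
Walking the string: at [0:1] → 'y'; at [4:7] → 'mwq'; at [10:11] → 'f'.
Since nothing is captured, `findall` lists the 3 matched substrings directly.

['y', 'mwq', 'f']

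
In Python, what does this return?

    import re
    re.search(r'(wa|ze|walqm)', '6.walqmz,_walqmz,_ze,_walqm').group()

'wa'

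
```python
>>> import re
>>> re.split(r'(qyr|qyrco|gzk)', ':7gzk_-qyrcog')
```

[':7', 'gzk', '_-', 'qyr', 'cog']

Branches in `(...|...)` are attempted left-to-right; the first branch that allows the whole pattern to succeed is taken.
The group in the pattern means `split` returns the separators' captures alongside the pieces.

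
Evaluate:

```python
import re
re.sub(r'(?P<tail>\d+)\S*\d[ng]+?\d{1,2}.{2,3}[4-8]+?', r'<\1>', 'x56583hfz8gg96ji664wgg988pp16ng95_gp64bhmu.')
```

This matches one or more of a digit (captured as 'tail'); then zero or more of a non-whitespace character; then a digit, then one or more of one of [ng] (lazy), then 1 to 2 of a digit; then 2 to 3 of any character, then one or more of a character in [4-8] (lazy).
With the lazy modifier that quantifier settles for the fewest repetitions that let the rest of the pattern succeed (the atoms after it are unaffected and can still be greedy).
Matches: at [1:37] → '56583hfz8gg96ji664wgg988pp16ng95_gp6'.
Each match is replaced using the text its own group 1 captured.

'x<56583>4bhmu.'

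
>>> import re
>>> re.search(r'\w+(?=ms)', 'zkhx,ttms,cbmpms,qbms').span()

(5, 7)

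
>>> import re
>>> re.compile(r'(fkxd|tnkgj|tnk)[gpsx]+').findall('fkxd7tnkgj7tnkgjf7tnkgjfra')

`findall` collects group 1 from each match (3 total).

['tnk', 'tnk', 'tnk']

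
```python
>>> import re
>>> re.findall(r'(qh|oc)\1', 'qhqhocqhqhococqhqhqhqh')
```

['qh', 'qh', 'oc', 'qh', 'qh']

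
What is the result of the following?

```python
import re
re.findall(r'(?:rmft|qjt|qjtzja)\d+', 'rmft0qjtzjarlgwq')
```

['rmft0']

Scanning left to right: at [0:5] → 'rmft0'.
`findall` yields the raw match text (1 of them) because the pattern has no groups.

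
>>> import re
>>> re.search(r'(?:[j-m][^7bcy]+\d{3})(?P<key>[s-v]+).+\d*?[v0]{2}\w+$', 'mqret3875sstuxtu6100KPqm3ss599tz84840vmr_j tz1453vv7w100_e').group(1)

The pattern matches a character in [j-m], then one or more of any character except [7bcy], then exactly 3 of a digit (non-capturing group); then one or more of a character in [s-v] (captured as 'key'); then one or more of any character, then zero or more of a digit (lazy), then exactly 2 of one of [v0]; then one or more of a word character; then anchored at the end.
`search` walks the string left to right and returns the first match it finds.
The match spans [0:58] → 'mqret3875sstuxtu6100KPqm3ss599tz84840vmr_j tz1453vv7w100_e'.
Captured: group 1 = 'sstu'.

'sstu'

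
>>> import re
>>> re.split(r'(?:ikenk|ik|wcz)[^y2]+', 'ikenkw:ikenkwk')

['', '']

Matches to split on: at [0:14] → 'ikenkw:ikenkwk'.
Each match becomes a cut point; 2 segments remain.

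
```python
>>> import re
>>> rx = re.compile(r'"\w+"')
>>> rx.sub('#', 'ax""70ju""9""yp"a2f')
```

Matches: at [3:9] → '"70ju"'; at [9:12] → '"9"'; at [12:16] → '"yp"'.
Each match is replaced by '#'.

'ax"###a2f'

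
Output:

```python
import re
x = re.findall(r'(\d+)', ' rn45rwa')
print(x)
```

['45']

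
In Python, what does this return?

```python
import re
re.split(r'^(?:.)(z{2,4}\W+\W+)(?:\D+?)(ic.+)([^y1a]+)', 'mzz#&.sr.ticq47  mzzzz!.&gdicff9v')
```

['', 'zz#&.', 'icq47  mzzzz!.&gdicff9', 'v', '']

The pattern matches anchored at the start of the string; then any character (non-capturing group); then 2 to 4 of a literal 'z', then one or more of a non-word character, then one or more of a non-word character (captured); then one or more of a non-digit (lazy) (non-capturing group); then the literal 'ic', then one or more of any character (captured); then one or more of any character except [y1a] (captured).
With a capturing group present, the delimiter's captured portion is kept in the result list.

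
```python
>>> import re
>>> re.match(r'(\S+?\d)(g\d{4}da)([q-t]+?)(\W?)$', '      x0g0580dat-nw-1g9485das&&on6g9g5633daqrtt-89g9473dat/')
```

None

This matches one or more of a non-whitespace character (lazy), then a digit (captured); then the literal 'g', then exactly 4 of a digit, then the literal 'da' (captured); then one or more of a character in [q-t] (lazy) (captured); then optionally a non-word character (captured); then anchored at the end.
`re.match` only tries the pattern at the start of the string.
Here the pattern fails at index 0, so the call returns None.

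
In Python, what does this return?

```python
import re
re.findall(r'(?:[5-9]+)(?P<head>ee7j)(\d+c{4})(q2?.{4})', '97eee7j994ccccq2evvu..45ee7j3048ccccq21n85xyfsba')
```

Pattern: one or more of a character in [5-9] (non-capturing group); then a literal 'e', then the literal 'e7j' (captured as 'head'); then one or more of a digit, then exactly 4 of a literal 'c' (captured); then a literal 'q', then optionally the literal '2', then exactly 4 of any character (captured).
`findall` packs the 3 group values into a tuple for every match.

[('ee7j', '3048cccc', 'q21n85')]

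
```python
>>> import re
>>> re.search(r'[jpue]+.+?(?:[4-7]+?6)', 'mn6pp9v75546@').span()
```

(3, 12)

This matches one or more of one of [jpue], then one or more of any character (lazy); then one or more of a character in [4-7] (lazy), then the literal '6' (non-capturing group).
`re.search` scans for the first position where the pattern succeeds.
The match spans [3:12] → 'pp9v75546'.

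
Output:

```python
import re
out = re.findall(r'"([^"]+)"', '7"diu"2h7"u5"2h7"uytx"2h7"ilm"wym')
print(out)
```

Because there's exactly one group, `findall` drops the full match and keeps group 1 from each hit.

['diu', 'u5', 'uytx', 'ilm']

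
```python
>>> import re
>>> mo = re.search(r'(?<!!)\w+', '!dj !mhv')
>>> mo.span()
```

(2, 3)

The negative lookahead/lookbehind blocks any match where the forbidden context is present.
`re.search` scans for the first position where the pattern succeeds.
The match spans [2:3] → 'j'.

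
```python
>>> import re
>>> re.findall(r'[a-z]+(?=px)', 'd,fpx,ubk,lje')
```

['f']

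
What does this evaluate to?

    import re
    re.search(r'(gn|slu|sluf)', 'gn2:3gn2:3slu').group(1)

'gn'

The match spans [0:2] → 'gn'.
Captured: group 1 = 'gn'.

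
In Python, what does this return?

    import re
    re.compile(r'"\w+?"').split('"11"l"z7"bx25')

['', 'l', 'bx25']

Each match becomes a cut point; 3 segments remain.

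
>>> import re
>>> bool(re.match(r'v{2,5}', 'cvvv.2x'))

False

`re.match` won't scan ahead — the pattern has to work from the very first character.
Here the pattern fails at index 0, so the call returns None, and `bool(None)` is False.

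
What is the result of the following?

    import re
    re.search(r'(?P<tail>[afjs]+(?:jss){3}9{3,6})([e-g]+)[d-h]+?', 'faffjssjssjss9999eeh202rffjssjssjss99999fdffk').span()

The pattern matches one or more of one of [afjs], then the literal 'jss' repeated 3 times, then 3 to 6 of a literal '9' (captured as 'tail'); then one or more of a character in [e-g] (captured); then one or more of a character in [d-h] (lazy).
The match spans [0:20] → 'faffjssjssjss9999eeh'.

(0, 20)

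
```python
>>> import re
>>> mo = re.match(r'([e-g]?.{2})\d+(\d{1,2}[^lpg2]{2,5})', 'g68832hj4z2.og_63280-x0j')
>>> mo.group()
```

'g68832hj4z'

`re.match` won't scan ahead — the pattern has to work from the very first character.
The match spans [0:10] → 'g68832hj4z'.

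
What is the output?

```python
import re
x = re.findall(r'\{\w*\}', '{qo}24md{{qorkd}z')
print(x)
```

Matches: at [0:4] → '{qo}'; at [9:16] → '{qorkd}'.
No capturing groups, so `findall` returns the 2 full match strings.

['{qo}', '{qorkd}']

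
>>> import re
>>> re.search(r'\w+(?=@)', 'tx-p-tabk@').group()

'tabk'

The positive lookaround only admits positions where the adjacent text matches; those characters stay outside the span.
`re.search` scans for the first position where the pattern succeeds.
The match spans [5:9] → 'tabk'.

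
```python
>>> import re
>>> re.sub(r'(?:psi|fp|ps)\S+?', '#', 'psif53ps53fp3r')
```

Alternation tries branches left to right and keeps the first one that lets the overall match succeed at that position.
Matches: at [0:4] → 'psif'; at [6:9] → 'ps5'; at [10:13] → 'fp3'.
`sub` substitutes '#' at each match site.

'#53#3#r'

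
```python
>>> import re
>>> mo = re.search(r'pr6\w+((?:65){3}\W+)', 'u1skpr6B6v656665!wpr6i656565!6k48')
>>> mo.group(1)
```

'656565!'

This matches the literal 'pr6', then one or more of a word character; then the literal '65' repeated 3 times, then one or more of a non-word character (captured).
`re.search` tries every starting position until one works.
The match spans [18:29] → 'pr6i656565!'.
Captured: group 1 = '656565!'.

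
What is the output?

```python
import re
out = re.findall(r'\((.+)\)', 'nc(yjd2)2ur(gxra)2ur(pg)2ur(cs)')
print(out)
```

['yjd2)2ur(gxra)2ur(pg)2ur(cs']

`findall` collects group 1 from the one match (1 total).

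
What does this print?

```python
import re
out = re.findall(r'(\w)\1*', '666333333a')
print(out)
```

['6', '3', 'a']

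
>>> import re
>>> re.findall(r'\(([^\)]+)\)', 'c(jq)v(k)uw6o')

['jq', 'k']

Walking the string: at [1:5] match '(jq)', group 1 = 'jq'; at [6:9] match '(k)', group 1 = 'k'.
One capturing group, so `findall` returns just the captured substring from each match — 2 in all.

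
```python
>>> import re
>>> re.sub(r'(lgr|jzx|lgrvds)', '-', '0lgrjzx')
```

Each match is replaced by '-'.

'0--'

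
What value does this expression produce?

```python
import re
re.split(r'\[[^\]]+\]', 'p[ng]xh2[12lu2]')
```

['p', 'xh2', '']

Matches to split on: at [1:5] → '[ng]'; at [8:15] → '[12lu2]'.
Each match becomes a cut point; 3 segments remain.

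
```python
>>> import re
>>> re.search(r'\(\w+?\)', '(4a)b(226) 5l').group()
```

`search` walks the string left to right and returns the first match it finds.
The match spans [0:4] → '(4a)'.

'(4a)'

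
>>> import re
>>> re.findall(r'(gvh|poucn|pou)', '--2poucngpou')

['poucn', 'pou']

Alternation tries branches left to right and keeps the first one that lets the overall match succeed at that position.
Matches: at [3:8] match 'poucn', group 1 = 'poucn'; at [9:12] match 'pou', group 1 = 'pou'.
One capturing group, so `findall` returns just the captured substring from each match — 2 in all.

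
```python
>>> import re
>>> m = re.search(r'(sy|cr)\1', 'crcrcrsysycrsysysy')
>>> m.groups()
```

('cr',)

The match spans [0:4] → 'crcr'.
Captured: group 1 = 'cr'.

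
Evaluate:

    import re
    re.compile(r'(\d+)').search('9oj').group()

'9'

The match spans [0:1] → '9'.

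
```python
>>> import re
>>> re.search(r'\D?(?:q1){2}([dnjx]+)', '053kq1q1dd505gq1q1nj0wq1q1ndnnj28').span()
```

(3, 10)

The pattern matches optionally a non-digit, then the literal 'q1' repeated 2 times; then one or more of one of [dnjx] (captured).
`re.search` scans for the first position where the pattern succeeds.
The match spans [3:10] → 'kq1q1dd'.
Captured: group 1 = 'dd'.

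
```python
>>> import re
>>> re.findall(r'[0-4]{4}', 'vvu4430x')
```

['4430']

Pattern: exactly 4 of a character in [0-4].
No capturing groups, so `findall` returns the 1 full match string.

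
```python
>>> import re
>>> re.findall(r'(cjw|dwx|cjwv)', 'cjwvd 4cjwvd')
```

['cjw', 'cjw']

Alternation tries branches left to right and keeps the first one that lets the overall match succeed at that position.
Walking the string: at [0:3] match 'cjw', group 1 = 'cjw'; at [7:10] match 'cjw', group 1 = 'cjw'.
`findall` collects group 1 from each match (2 total).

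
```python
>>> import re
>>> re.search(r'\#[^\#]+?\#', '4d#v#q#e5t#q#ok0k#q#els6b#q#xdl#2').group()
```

'#v#'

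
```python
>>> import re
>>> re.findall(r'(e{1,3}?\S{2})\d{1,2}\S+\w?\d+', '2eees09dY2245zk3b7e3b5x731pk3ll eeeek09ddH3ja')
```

`findall` collects group 1 from each match (2 total).

['eees', 'eeeek']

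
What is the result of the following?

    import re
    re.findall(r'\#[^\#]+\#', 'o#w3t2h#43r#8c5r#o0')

['#w3t2h#', '#8c5r#']

`findall` yields the raw match text (2 of them) because the pattern has no groups.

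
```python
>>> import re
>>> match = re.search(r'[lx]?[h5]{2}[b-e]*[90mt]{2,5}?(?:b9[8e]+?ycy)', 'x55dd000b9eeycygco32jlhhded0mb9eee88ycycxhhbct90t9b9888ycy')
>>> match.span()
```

(0, 15)

Pattern: optionally one of [lx], then exactly 2 of one of [h5]; then zero or more of a character in [b-e], then 2 to 5 of one of [90mt] (lazy); then the literal 'b9', then one or more of one of [8e] (lazy), then the literal 'ycy' (non-capturing group).
`search` walks the string left to right and returns the first match it finds.
The match spans [0:15] → 'x55dd000b9eeycy'.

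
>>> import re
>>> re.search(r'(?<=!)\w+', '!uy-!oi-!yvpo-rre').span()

The positive lookaround only admits positions where the adjacent text matches; those characters stay outside the span.
`re.search` scans for the first position where the pattern succeeds.
The match spans [1:3] → 'uy'.

(1, 3)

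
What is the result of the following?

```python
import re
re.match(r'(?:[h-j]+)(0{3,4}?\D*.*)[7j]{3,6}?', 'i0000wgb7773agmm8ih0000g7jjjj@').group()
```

'i0000wgb7773agmm8ih0000g7jjjj'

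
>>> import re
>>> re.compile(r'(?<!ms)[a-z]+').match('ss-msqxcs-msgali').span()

`(?!…)`/`(?<!…)` only lets a position through if the neighbouring text does NOT match; no characters are consumed.
`re.match` won't scan ahead — the pattern has to work from the very first character.
The match spans [0:2] → 'ss'.

(0, 2)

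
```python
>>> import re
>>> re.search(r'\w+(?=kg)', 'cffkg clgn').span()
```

The positive lookaround only admits positions where the adjacent text matches; those characters stay outside the span.
The match spans [0:3] → 'cff'.

(0, 3)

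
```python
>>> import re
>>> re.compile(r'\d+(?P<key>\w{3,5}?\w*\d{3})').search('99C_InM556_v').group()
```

'99C_InM556'

This matches one or more of a digit; then 3 to 5 of a word character (lazy), then zero or more of a word character, then exactly 3 of a digit (captured as 'key').
`re.search` tries every starting position until one works.
The match spans [0:10] → '99C_InM556'.
Captured: group 1 = 'C_InM556'.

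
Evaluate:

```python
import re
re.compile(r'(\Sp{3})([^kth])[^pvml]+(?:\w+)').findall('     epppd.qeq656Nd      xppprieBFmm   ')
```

Multiple groups make `findall` return tuples — one 2-tuple for the one match.

[('eppp', 'd')]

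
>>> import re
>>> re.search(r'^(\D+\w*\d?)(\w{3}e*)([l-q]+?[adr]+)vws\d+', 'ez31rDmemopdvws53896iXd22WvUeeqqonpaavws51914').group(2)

'qon'

Pattern: anchored at the start of the string; then one or more of a non-digit, then zero or more of a word character, then optionally a digit (captured); then exactly 3 of a word character, then zero or more of a literal 'e' (captured); then one or more of a character in [l-q] (lazy), then one or more of one of [adr] (captured); then the literal 'vws', then one or more of a digit.
`re.search` scans for the first position where the pattern succeeds.
The match spans [0:45] → 'ez31rDmemopdvws53896iXd22WvUeeqqonpaavws51914'.
Captured: group 1 = 'ez31rDmemopdvws53896iXd22WvUeeq', group 2 = 'qon', group 3 = 'paa'.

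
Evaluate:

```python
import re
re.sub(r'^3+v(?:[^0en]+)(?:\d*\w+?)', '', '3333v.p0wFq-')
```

The pattern matches anchored at the start of the string; then one or more of the literal '3', then a literal 'v'; then one or more of any character except [0en] (non-capturing group); then zero or more of a digit, then one or more of a word character (lazy) (non-capturing group).
With the lazy modifier that quantifier settles for the fewest repetitions that let the rest of the pattern succeed (the atoms after it are unaffected and can still be greedy).
Matches: at [0:9] → '3333v.p0w'.
Each match is replaced by ''.

'Fq-'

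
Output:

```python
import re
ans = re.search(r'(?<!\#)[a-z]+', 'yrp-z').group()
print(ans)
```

The negative lookaround is zero-width — it rules out positions where the adjacent text would match, without consuming anything.
`search` walks the string left to right and returns the first match it finds.
The match spans [0:3] → 'yrp'.

yrp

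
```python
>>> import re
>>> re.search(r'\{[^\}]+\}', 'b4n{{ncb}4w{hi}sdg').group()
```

The match spans [3:9] → '{{ncb}'.

'{{ncb}'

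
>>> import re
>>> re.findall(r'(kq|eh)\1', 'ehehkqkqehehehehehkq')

`\1` is not a pattern — it's the concrete string captured by group 1, re-applied verbatim.
One capturing group, so `findall` returns just the captured substring from each match — 4 in all.

['eh', 'kq', 'eh', 'eh']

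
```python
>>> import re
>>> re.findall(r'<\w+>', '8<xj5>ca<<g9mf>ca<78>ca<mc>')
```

With no groups in the pattern, `findall` gives back each whole match — 4 here.

['<xj5>', '<g9mf>', '<78>', '<mc>']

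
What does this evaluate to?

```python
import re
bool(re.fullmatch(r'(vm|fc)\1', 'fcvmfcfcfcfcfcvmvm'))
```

False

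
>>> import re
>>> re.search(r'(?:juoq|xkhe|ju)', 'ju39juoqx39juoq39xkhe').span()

(0, 2)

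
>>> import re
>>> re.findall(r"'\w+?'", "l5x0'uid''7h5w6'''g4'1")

Scanning left to right: at [4:9] → "'uid'"; at [9:16] → "'7h5w6'"; at [17:21] → "'g4'".
Since nothing is captured, `findall` lists the 3 matched substrings directly.

["'uid'", "'7h5w6'", "'g4'"]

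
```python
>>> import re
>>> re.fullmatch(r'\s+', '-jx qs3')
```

None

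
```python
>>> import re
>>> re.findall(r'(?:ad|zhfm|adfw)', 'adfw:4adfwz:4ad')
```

Branches in `(...|...)` are attempted left-to-right; the first branch that allows the whole pattern to succeed is taken.
No capturing groups, so `findall` returns the 3 full match strings.

['ad', 'ad', 'ad']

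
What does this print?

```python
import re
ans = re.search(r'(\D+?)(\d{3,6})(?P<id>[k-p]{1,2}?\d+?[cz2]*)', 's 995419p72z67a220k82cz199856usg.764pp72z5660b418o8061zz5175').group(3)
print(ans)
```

p72z

The match spans [0:12] → 's 995419p72z'.
Captured: group 1 = 's ', group 2 = '995419', group 3 = 'p72z'.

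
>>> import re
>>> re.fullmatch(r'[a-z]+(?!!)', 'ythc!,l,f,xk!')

None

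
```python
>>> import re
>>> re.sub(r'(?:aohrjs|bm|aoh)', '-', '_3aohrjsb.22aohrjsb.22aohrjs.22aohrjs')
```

Alternation tries branches left to right and keeps the first one that lets the overall match succeed at that position.
Matches: at [2:8] → 'aohrjs'; at [12:18] → 'aohrjs'; at [22:28] → 'aohrjs'; at [31:37] → 'aohrjs'.
`sub` substitutes '-' at each match site.

'_3-b.22-b.22-.22-'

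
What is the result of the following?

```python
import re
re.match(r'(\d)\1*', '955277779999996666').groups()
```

('9',)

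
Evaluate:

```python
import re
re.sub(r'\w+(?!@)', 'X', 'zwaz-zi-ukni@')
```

Because the assertion is negative and zero-width, positions next to the forbidden text are skipped.
Matches: at [0:4] → 'zwaz'; at [5:7] → 'zi'; at [8:11] → 'ukn'.
Every occurrence is swapped for 'X'.

'X-X-Xi@'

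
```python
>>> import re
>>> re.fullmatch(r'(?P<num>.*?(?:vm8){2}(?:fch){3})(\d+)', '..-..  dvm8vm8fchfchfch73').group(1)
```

'..-..  dvm8vm8fchfchfch'

The match spans [0:25] → '..-..  dvm8vm8fchfchfch73'.
Captured: group 1 = '..-..  dvm8vm8fchfchfch', group 2 = '73'.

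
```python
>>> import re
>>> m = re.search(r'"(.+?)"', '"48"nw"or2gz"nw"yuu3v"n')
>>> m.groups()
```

('48',)

The match spans [0:4] → '"48"'.
Captured: group 1 = '48'.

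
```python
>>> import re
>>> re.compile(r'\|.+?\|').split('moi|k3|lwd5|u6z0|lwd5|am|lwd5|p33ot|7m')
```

['moi', 'lwd5', 'lwd5', 'lwd5', '7m']

Lazy quantifiers expand one character at a time until the remainder of the pattern can match.
Matches to split on: at [3:7] → '|k3|'; at [11:17] → '|u6z0|'; at [21:25] → '|am|'; at [29:36] → '|p33ot|'.
Each match becomes a cut point; 5 segments remain.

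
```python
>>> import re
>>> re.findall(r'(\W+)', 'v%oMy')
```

The pattern matches one or more of a non-word character (captured).
`findall` collects group 1 from the one match (1 total).

['%']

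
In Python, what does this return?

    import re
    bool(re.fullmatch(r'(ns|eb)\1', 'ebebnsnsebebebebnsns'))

False

A backreference is literal: `\1` must see the identical characters the first group matched.
`fullmatch` succeeds only if the pattern covers the string from start to end.
Here the string isn't matched end-to-end, so the call returns None, and `bool(None)` is False.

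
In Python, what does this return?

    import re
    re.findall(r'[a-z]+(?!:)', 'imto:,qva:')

['imt', 'qv']

Because the assertion is negative and zero-width, positions next to the forbidden text are skipped.
Scanning left to right: at [0:3] → 'imt'; at [6:8] → 'qv'.
`findall` yields the raw match text (2 of them) because the pattern has no groups.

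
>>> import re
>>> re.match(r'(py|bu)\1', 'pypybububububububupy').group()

The backreference `\1` re-matches whatever the first group consumed, character for character.
With `match`, the pattern is implicitly anchored at the beginning.
The match spans [0:4] → 'pypy'.
Captured: group 1 = 'py'.

'pypy'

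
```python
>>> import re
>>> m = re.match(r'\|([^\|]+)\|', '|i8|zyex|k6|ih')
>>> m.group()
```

'|i8|'

`match` is anchored at position 0; if the pattern doesn't fit there, it returns None.
The match spans [0:4] → '|i8|'.
Captured: group 1 = 'i8'.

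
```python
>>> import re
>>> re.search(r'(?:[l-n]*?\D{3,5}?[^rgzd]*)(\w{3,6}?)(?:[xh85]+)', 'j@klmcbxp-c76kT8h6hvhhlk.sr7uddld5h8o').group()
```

'j@klmcbxp-c76kT8h6hvhh'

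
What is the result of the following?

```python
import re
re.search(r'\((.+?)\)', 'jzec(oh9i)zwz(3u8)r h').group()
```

'(oh9i)'

A `+?`/`*?`/`{m,n}?` starts at its minimum and grows only as far as needed for what follows to match.
`re.search` tries every starting position until one works.
The match spans [4:10] → '(oh9i)'.
Captured: group 1 = 'oh9i'.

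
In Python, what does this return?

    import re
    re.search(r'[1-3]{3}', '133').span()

The match spans [0:3] → '133'.

(0, 3)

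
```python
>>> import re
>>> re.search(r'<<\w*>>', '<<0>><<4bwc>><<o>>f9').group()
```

'<<0>>'

`search` walks the string left to right and returns the first match it finds.
The match spans [0:5] → '<<0>>'.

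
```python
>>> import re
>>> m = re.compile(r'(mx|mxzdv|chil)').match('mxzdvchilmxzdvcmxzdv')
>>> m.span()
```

(0, 2)

The regex engine tests alternatives in the order written; an earlier branch that matches wins even if a later one would match more.
With `match`, the pattern is implicitly anchored at the beginning.
The match spans [0:2] → 'mx'.
Captured: group 1 = 'mx'.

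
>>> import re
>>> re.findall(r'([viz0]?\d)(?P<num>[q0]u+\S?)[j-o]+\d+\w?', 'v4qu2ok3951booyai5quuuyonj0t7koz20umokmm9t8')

[('v4', 'qu2'), ('i5', 'quuuy'), ('z2', '0um')]

Pattern: optionally one of [viz0], then a digit (captured); then one of [q0], then one or more of a literal 'u', then optionally a non-whitespace character (captured as 'num'); then one or more of a character in [j-o], then one or more of a digit, then optionally a word character.
With 2 capturing groups, `findall` returns a 2-tuple per match.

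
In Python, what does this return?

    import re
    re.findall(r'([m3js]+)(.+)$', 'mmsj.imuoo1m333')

The pattern matches one or more of one of [m3js] (captured); then one or more of any character (captured); then anchored at the end.
2 groups means the one result is a tuple of 2 captured strings — 1 here.

[('mmsj', '.imuoo1m333')]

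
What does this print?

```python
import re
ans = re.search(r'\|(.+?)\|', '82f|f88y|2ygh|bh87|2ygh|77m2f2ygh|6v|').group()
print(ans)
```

|f88y|

Unlike `match`, `search` isn't anchored — it looks for the pattern anywhere in the string.
The match spans [3:9] → '|f88y|'.
Captured: group 1 = 'f88y'.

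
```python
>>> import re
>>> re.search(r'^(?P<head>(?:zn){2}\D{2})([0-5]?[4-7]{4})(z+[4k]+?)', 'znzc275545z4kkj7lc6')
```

This matches anchored at the start of the string; then the literal 'zn' repeated 2 times, then exactly 2 of a non-digit (captured as 'head'); then optionally a character in [0-5], then exactly 4 of a character in [4-7] (captured); then one or more of the literal 'z', then one or more of one of [4k] (lazy) (captured).
Unlike `match`, `search` isn't anchored — it looks for the pattern anywhere in the string.
Here the pattern never matches, so the call returns None.

None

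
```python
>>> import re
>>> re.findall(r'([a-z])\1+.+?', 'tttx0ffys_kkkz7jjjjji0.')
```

['t', 'f', 'k', 'j']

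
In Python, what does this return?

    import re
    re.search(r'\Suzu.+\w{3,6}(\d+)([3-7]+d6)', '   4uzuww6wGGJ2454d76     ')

This matches a non-whitespace character, then the literal 'uzu'; then one or more of any character, then 3 to 6 of a word character; then one or more of a digit (captured); then one or more of a character in [3-7], then the literal 'd6' (captured).
`search` walks the string left to right and returns the first match it finds.
Here the pattern never matches, so the call returns None.

None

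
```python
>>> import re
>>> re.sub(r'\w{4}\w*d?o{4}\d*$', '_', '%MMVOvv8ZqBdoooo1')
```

This matches exactly 4 of a word character, then zero or more of a word character; then optionally the literal 'd', then exactly 4 of a literal 'o', then zero or more of a digit; then anchored at the end.
Each match is replaced by '_'.

'%_'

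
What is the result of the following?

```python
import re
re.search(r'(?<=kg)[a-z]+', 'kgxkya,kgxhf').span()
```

The lookaround is zero-width — it requires the adjacent text to match without consuming it, so the asserted text isn't part of the match.
`re.search` scans for the first position where the pattern succeeds.
The match spans [2:6] → 'xkya'.

(2, 6)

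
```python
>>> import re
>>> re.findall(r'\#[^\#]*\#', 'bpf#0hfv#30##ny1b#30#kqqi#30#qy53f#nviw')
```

['#0hfv#', '##', '#30#', '#30#']

Matches: at [3:9] → '#0hfv#'; at [11:13] → '##'; at [17:21] → '#30#'; at [25:29] → '#30#'.
`findall` yields the raw match text (4 of them) because the pattern has no groups.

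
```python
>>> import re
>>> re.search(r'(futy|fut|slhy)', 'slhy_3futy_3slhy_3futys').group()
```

`search` walks the string left to right and returns the first match it finds.
The match spans [0:4] → 'slhy'.
Captured: group 1 = 'slhy'.

'slhy'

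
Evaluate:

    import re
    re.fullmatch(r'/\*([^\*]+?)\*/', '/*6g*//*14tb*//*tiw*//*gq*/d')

None

`fullmatch` succeeds only if the pattern covers the string from start to end.
Here the string isn't matched end-to-end, so the call returns None.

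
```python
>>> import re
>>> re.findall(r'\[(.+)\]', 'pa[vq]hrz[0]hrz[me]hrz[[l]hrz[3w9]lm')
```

With a single group, `findall` returns only what that group captured — 1 item.

['vq]hrz[0]hrz[me]hrz[[l]hrz[3w9']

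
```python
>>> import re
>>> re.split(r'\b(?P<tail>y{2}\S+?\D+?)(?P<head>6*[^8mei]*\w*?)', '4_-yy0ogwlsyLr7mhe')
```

Because the quantifier is non-greedy, it stops expanding at the earliest point where the rest of the pattern can succeed.
`re.split` interleaves the captured-group text with the surrounding fragments.

['4_-', 'yy0o', 'gwlsyLr7', 'mhe']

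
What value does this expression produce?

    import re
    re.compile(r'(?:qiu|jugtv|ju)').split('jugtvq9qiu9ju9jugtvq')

['', 'q9', '9', '9', 'q']

The regex engine tests alternatives in the order written; an earlier branch that matches wins even if a later one would match more.
Matches to split on: at [0:5] → 'jugtv'; at [7:10] → 'qiu'; at [11:13] → 'ju'; at [14:19] → 'jugtv'.
The string is cut at each match, leaving 5 pieces.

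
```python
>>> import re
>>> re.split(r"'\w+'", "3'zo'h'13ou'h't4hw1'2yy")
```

Splitting on the pattern gives 4 pieces.

['3', 'h', 'h', '2yy']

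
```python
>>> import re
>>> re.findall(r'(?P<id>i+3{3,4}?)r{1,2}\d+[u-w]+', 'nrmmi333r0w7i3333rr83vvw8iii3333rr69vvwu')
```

Pattern: one or more of the literal 'i', then 3 to 4 of the literal '3' (lazy) (captured as 'id'); then 1 to 2 of a literal 'r', then one or more of a digit, then one or more of a character in [u-w].
Scanning left to right: at [4:11] match 'i333r0w', group 1 = 'i333'; at [12:24] match 'i3333rr83vvw', group 1 = 'i3333'; at [25:40] match 'iii3333rr69vvwu', group 1 = 'iii3333'.
Because there's exactly one group, `findall` drops the full match and keeps group 1 from each hit.

['i333', 'i3333', 'iii3333']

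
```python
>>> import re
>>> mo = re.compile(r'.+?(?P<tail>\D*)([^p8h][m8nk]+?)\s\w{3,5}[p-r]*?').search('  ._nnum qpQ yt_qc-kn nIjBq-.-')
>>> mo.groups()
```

(' ._nnum qpQ yt_qc-', 'kn')

Pattern: one or more of any character (lazy); then zero or more of a non-digit (captured as 'tail'); then any character except [p8h], then one or more of one of [m8nk] (lazy) (captured); then whitespace, then 3 to 5 of a word character, then zero or more of a character in [p-r] (lazy).
With the lazy modifier that quantifier settles for the fewest repetitions that let the rest of the pattern succeed (the atoms after it are unaffected and can still be greedy).
Unlike `match`, `search` isn't anchored — it looks for the pattern anywhere in the string.
The match spans [0:27] → '  ._nnum qpQ yt_qc-kn nIjBq'.
Captured: group 1 = ' ._nnum qpQ yt_qc-', group 2 = 'kn'.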